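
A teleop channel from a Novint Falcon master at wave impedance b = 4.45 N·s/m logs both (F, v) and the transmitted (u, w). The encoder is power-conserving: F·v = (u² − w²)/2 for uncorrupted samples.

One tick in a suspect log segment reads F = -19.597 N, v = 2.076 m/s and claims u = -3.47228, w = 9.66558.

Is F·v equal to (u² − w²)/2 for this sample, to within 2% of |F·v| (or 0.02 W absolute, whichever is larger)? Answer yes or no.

yes

F·v = (-19.597)×2.076 = -40.68337 W.
(u² − w²)/2 = (12.05673 − 93.42344)/2 = -40.68335 W.
|Δ| = 0.00002;  2% of max(1, |F·v|) = 0.81367.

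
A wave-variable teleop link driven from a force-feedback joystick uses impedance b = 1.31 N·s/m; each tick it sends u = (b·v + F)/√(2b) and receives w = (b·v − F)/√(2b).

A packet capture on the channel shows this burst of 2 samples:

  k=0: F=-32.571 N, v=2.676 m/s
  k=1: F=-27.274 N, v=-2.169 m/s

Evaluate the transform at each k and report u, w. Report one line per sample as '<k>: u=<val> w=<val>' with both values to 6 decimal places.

k=0: b·v=1.31×2.676=3.505560; √(2b)=1.618641; u=(3.505560+(-32.571))/1.618641=-17.956689, w=(3.505560−(-32.571))/1.618641=22.288173
k=1: b·v=1.31×(-2.169)=-2.841390; √(2b)=1.618641; u=(-2.841390+(-27.274))/1.618641=-18.605350, w=(-2.841390−(-27.274))/1.618641=15.094517

0: u=-17.956689 w=22.288173
1: u=-18.605350 w=15.094517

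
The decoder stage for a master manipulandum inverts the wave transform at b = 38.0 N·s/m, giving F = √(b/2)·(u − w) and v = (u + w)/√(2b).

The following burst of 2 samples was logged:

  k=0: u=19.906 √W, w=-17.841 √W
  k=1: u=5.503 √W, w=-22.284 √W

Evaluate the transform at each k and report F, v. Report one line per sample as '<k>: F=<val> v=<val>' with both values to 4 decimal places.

0: F=164.5354 v=0.2369
1: F=121.1207 v=-1.9249

k=0: u−w=37.7470, u+w=2.0650; √(b/2)=4.3589, √(2b)=8.7178; F=4.3589×37.747=164.5354, v=2.0650/8.7178=0.2369
k=1: u−w=27.7870, u+w=-16.7810; √(b/2)=4.3589, √(2b)=8.7178; F=4.3589×27.787=121.1207, v=-16.7810/8.7178=-1.9249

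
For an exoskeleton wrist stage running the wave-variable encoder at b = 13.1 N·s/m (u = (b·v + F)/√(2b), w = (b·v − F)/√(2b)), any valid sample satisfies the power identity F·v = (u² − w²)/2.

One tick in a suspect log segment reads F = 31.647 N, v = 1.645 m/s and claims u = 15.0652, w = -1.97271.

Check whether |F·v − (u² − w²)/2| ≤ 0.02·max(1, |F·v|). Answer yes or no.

F·v = 31.647×1.645 = 52.0593 W.
(u² − w²)/2 = (226.9603 − 3.8916)/2 = 111.5343 W.
|Δ| = 59.4750;  2% of max(1, |F·v|) = 1.0412.

no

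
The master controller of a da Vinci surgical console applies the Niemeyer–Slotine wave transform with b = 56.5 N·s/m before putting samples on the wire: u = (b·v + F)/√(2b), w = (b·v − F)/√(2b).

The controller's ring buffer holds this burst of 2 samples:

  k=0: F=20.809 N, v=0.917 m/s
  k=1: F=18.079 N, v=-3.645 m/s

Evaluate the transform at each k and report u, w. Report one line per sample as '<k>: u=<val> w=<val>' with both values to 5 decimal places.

0: u=6.83147 w=2.91638
1: u=-17.67271 w=-21.07417

k=0: b·v=56.5×0.917=51.81050; √(2b)=10.63015; u=(51.81050+20.809)/10.63015=6.83147, w=(51.81050−20.809)/10.63015=2.91638
k=1: b·v=56.5×(-3.645)=-205.94250; √(2b)=10.63015; u=(-205.94250+18.079)/10.63015=-17.67271, w=(-205.94250−18.079)/10.63015=-21.07417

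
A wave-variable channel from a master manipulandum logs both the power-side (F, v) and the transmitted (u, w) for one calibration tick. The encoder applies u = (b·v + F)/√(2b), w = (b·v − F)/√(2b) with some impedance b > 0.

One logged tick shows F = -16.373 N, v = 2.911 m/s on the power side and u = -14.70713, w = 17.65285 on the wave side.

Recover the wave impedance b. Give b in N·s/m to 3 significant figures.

b = 0.512 N·s/m

u + w = 2.94572;  u + w = √(2b)·v, so √(2b) = 2.94572/2.911 = 1.01193.
b = (√(2b))²/2 = 1.02400/2 = 0.51200.
(Check via u − w = 2F/√(2b): u − w = -32.35998, 2F/√(2b) = -32.36004.)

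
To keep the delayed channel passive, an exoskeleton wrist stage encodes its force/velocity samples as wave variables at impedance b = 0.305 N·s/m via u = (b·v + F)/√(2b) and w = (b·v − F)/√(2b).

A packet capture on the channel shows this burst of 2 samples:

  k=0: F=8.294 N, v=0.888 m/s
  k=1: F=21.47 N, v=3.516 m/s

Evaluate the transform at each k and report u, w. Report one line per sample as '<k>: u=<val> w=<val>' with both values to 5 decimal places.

0: u=10.96615 w=-10.27260
1: u=28.86256 w=-26.11648

k=0: b·v=0.305×0.888=0.27084; √(2b)=0.78102; u=(0.27084+8.294)/0.78102=10.96615, w=(0.27084−8.294)/0.78102=-10.27260
k=1: b·v=0.305×3.516=1.07238; √(2b)=0.78102; u=(1.07238+21.47)/0.78102=28.86256, w=(1.07238−21.47)/0.78102=-26.11648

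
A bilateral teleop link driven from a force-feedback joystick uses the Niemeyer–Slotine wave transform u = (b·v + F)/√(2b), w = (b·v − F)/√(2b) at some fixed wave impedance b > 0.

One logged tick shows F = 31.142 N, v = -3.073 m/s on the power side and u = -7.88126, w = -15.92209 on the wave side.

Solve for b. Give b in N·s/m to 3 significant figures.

u + w = -23.8034;  u + w = √(2b)·v, so √(2b) = -23.8034/(-3.073) = 7.7460.
b = (√(2b))²/2 = 60.0000/2 = 30.0000.
(Check via u − w = 2F/√(2b): u − w = 8.0408, 2F/√(2b) = 8.0408.)

b = 30 N·s/m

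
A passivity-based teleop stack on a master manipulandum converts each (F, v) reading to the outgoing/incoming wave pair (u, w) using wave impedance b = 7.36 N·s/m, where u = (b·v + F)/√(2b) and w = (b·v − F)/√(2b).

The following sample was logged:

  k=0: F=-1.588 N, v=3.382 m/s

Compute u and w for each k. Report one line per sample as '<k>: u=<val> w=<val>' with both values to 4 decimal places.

k=0: b·v=7.36×3.382=24.8915; √(2b)=3.8367; u=(24.8915+(-1.588))/3.8367=6.0739, w=(24.8915−(-1.588))/3.8367=6.9017

0: u=6.0739 w=6.9017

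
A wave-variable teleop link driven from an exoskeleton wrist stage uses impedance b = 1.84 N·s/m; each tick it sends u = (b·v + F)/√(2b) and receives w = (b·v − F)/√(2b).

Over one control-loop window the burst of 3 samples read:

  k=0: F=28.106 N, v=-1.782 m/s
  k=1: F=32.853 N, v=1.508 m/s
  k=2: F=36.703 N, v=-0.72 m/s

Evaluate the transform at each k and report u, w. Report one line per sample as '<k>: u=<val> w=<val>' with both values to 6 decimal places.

0: u=12.942031 w=-16.360500
1: u=18.572233 w=-15.679387
2: u=18.442162 w=-19.823361

k=0: b·v=1.84×(-1.782)=-3.278880; √(2b)=1.918333; u=(-3.278880+28.106)/1.918333=12.942031, w=(-3.278880−28.106)/1.918333=-16.360500
k=1: b·v=1.84×1.508=2.774720; √(2b)=1.918333; u=(2.774720+32.853)/1.918333=18.572233, w=(2.774720−32.853)/1.918333=-15.679387
k=2: b·v=1.84×(-0.72)=-1.324800; √(2b)=1.918333; u=(-1.324800+36.703)/1.918333=18.442162, w=(-1.324800−36.703)/1.918333=-19.823361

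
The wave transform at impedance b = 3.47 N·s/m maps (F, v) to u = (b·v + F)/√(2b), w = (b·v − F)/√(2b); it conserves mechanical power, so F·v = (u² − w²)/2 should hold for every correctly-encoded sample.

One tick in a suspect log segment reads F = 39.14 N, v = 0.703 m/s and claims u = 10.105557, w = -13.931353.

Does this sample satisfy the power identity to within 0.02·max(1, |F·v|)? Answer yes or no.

no

F·v = 39.14×0.703 = 27.515420 W.
(u² − w²)/2 = (102.122282 − 194.082596)/2 = -45.980157 W.
|Δ| = 73.495577;  2% of max(1, |F·v|) = 0.550308.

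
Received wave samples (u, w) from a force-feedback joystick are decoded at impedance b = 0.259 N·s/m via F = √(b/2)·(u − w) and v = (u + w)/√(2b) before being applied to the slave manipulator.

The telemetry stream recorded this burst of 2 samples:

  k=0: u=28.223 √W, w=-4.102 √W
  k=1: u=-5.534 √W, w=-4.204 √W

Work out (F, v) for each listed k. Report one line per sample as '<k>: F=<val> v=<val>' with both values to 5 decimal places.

0: F=11.63251 v=33.51432
1: F=-0.47862 v=-13.53022

k=0: u−w=32.32500, u+w=24.12100; √(b/2)=0.35986, √(2b)=0.71972; F=0.35986×32.325=11.63251, v=24.12100/0.71972=33.51432
k=1: u−w=-1.33000, u+w=-9.73800; √(b/2)=0.35986, √(2b)=0.71972; F=0.35986×(-1.33)=-0.47862, v=-9.73800/0.71972=-13.53022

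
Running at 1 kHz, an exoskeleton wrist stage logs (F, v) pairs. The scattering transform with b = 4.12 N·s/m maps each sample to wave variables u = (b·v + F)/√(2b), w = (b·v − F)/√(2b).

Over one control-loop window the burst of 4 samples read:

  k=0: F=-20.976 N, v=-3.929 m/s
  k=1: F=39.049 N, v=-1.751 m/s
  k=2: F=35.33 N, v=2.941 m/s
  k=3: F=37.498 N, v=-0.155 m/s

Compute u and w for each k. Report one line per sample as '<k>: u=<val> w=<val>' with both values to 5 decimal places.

k=0: b·v=4.12×(-3.929)=-16.18748; √(2b)=2.87054; u=(-16.18748+(-20.976))/2.87054=-12.94651, w=(-16.18748−(-20.976))/2.87054=1.66816
k=1: b·v=4.12×(-1.751)=-7.21412; √(2b)=2.87054; u=(-7.21412+39.049)/2.87054=11.09021, w=(-7.21412−39.049)/2.87054=-16.11652
k=2: b·v=4.12×2.941=12.11692; √(2b)=2.87054; u=(12.11692+35.33)/2.87054=16.52892, w=(12.11692−35.33)/2.87054=-8.08666
k=3: b·v=4.12×(-0.155)=-0.63860; √(2b)=2.87054; u=(-0.63860+37.498)/2.87054=12.84058, w=(-0.63860−37.498)/2.87054=-13.28551

0: u=-12.94651 w=1.66816
1: u=11.09021 w=-16.11652
2: u=16.52892 w=-8.08666
3: u=12.84058 w=-13.28551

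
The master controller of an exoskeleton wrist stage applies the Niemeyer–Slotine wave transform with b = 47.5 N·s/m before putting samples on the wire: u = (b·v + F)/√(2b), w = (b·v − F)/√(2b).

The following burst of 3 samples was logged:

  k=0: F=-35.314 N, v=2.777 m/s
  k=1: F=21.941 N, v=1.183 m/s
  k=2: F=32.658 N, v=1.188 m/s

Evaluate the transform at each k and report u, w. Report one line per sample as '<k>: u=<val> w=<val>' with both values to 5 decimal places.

k=0: b·v=47.5×2.777=131.90750; √(2b)=9.74679; u=(131.90750+(-35.314))/9.74679=9.91028, w=(131.90750−(-35.314))/9.74679=17.15656
k=1: b·v=47.5×1.183=56.19250; √(2b)=9.74679; u=(56.19250+21.941)/9.74679=8.01633, w=(56.19250−21.941)/9.74679=3.51413
k=2: b·v=47.5×1.188=56.43000; √(2b)=9.74679; u=(56.43000+32.658)/9.74679=9.14024, w=(56.43000−32.658)/9.74679=2.43896

0: u=9.91028 w=17.15656
1: u=8.01633 w=3.51413
2: u=9.14024 w=2.43896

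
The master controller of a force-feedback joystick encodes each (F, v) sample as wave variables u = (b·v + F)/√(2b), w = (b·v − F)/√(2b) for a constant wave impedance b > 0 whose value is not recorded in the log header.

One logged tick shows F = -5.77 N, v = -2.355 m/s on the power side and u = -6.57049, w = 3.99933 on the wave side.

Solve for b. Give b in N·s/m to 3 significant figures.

b = 0.596 N·s/m

u + w = -2.5712;  u + w = √(2b)·v, so √(2b) = -2.5712/(-2.355) = 1.0918.
b = (√(2b))²/2 = 1.1920/2 = 0.5960.
(Check via u − w = 2F/√(2b): u − w = -10.5698, 2F/√(2b) = -10.5698.)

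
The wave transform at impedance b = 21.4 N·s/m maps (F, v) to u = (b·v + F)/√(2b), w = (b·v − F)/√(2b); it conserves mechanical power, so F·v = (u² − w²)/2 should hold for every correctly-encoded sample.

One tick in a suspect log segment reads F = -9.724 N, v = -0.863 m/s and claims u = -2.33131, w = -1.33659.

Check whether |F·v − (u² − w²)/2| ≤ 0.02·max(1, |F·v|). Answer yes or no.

no

F·v = (-9.724)×(-0.863) = 8.39181 W.
(u² − w²)/2 = (5.43501 − 1.78647)/2 = 1.82427 W.
|Δ| = 6.56755;  2% of max(1, |F·v|) = 0.16784.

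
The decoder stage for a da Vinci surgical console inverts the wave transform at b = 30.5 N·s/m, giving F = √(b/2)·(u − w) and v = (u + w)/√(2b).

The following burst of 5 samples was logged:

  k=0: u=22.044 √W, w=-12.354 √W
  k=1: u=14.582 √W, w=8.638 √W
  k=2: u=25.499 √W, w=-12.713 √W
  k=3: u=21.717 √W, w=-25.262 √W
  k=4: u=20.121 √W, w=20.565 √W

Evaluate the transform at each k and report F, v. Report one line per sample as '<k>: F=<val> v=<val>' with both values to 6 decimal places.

0: F=134.328484 v=1.240677
1: F=23.212062 v=2.973016
2: F=149.222630 v=1.637080
3: F=183.458860 v=-0.453891
4: F=-1.733875 v=5.209308

k=0: u−w=34.398000, u+w=9.690000; √(b/2)=3.905125, √(2b)=7.810250; F=3.905125×34.398=134.328484, v=9.690000/7.810250=1.240677
k=1: u−w=5.944000, u+w=23.220000; √(b/2)=3.905125, √(2b)=7.810250; F=3.905125×5.944=23.212062, v=23.220000/7.810250=2.973016
k=2: u−w=38.212000, u+w=12.786000; √(b/2)=3.905125, √(2b)=7.810250; F=3.905125×38.212=149.222630, v=12.786000/7.810250=1.637080
k=3: u−w=46.979000, u+w=-3.545000; √(b/2)=3.905125, √(2b)=7.810250; F=3.905125×46.979=183.458860, v=-3.545000/7.810250=-0.453891
k=4: u−w=-0.444000, u+w=40.686000; √(b/2)=3.905125, √(2b)=7.810250; F=3.905125×(-0.444)=-1.733875, v=40.686000/7.810250=5.209308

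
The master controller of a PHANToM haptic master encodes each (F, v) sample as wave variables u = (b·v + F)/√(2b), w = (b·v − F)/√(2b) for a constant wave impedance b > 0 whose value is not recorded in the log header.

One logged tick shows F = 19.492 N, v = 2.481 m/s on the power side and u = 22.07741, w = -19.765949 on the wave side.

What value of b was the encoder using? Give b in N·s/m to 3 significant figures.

u + w = 2.311461;  u + w = √(2b)·v, so √(2b) = 2.311461/2.481 = 0.931665.
b = (√(2b))²/2 = 0.868000/2 = 0.434000.
(Check via u − w = 2F/√(2b): u − w = 41.843359, 2F/√(2b) = 41.843364.)

b = 0.434 N·s/m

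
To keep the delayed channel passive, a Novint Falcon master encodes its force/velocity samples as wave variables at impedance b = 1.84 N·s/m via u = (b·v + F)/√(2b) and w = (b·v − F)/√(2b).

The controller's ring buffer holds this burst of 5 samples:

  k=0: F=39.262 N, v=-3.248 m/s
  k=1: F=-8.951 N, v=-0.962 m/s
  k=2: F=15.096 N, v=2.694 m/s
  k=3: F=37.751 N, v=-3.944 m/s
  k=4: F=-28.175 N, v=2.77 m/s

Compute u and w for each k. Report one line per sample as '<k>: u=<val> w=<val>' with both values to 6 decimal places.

0: u=17.351360 w=-23.582104
1: u=-5.588749 w=3.743313
2: u=10.453328 w=-5.285340
3: u=15.896117 w=-23.462021
4: u=-12.030343 w=17.344125

k=0: b·v=1.84×(-3.248)=-5.976320; √(2b)=1.918333; u=(-5.976320+39.262)/1.918333=17.351360, w=(-5.976320−39.262)/1.918333=-23.582104
k=1: b·v=1.84×(-0.962)=-1.770080; √(2b)=1.918333; u=(-1.770080+(-8.951))/1.918333=-5.588749, w=(-1.770080−(-8.951))/1.918333=3.743313
k=2: b·v=1.84×2.694=4.956960; √(2b)=1.918333; u=(4.956960+15.096)/1.918333=10.453328, w=(4.956960−15.096)/1.918333=-5.285340
k=3: b·v=1.84×(-3.944)=-7.256960; √(2b)=1.918333; u=(-7.256960+37.751)/1.918333=15.896117, w=(-7.256960−37.751)/1.918333=-23.462021
k=4: b·v=1.84×2.77=5.096800; √(2b)=1.918333; u=(5.096800+(-28.175))/1.918333=-12.030343, w=(5.096800−(-28.175))/1.918333=17.344125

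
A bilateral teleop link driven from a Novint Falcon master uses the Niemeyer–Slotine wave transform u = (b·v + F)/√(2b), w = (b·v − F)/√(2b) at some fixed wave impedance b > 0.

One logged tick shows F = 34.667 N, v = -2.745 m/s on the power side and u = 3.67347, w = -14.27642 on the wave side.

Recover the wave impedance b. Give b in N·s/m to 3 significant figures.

u + w = -10.60295;  u + w = √(2b)·v, so √(2b) = -10.60295/(-2.745) = 3.86264.
b = (√(2b))²/2 = 14.92000/2 = 7.46000.
(Check via u − w = 2F/√(2b): u − w = 17.94989, 2F/√(2b) = 17.94989.)

b = 7.46 N·s/m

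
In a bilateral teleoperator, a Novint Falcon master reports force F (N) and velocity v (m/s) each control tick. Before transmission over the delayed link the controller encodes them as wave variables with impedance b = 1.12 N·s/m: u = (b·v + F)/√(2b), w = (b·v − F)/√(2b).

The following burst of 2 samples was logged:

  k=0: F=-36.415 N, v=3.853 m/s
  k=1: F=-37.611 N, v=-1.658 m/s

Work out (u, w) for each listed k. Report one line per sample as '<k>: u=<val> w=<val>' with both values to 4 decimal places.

k=0: b·v=1.12×3.853=4.3154; √(2b)=1.4967; u=(4.3154+(-36.415))/1.4967=-21.4475, w=(4.3154−(-36.415))/1.4967=27.2141
k=1: b·v=1.12×(-1.658)=-1.8570; √(2b)=1.4967; u=(-1.8570+(-37.611))/1.4967=-26.3706, w=(-1.8570−(-37.611))/1.4967=23.8892

0: u=-21.4475 w=27.2141
1: u=-26.3706 w=23.8892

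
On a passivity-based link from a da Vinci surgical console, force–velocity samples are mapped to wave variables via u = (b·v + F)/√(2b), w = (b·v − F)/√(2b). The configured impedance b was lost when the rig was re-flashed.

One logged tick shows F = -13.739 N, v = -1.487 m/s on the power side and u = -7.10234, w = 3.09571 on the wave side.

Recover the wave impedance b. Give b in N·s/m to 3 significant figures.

u + w = -4.00663;  u + w = √(2b)·v, so √(2b) = -4.00663/(-1.487) = 2.69444.
b = (√(2b))²/2 = 7.26000/2 = 3.63000.
(Check via u − w = 2F/√(2b): u − w = -10.19805, 2F/√(2b) = -10.19804.)

b = 3.63 N·s/m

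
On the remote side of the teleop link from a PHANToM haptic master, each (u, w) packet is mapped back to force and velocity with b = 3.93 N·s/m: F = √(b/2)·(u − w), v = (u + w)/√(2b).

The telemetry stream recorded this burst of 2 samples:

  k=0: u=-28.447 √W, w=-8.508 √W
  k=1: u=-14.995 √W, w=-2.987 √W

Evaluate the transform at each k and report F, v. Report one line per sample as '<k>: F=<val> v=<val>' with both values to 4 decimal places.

k=0: u−w=-19.9390, u+w=-36.9550; √(b/2)=1.4018, √(2b)=2.8036; F=1.4018×(-19.939)=-27.9502, v=-36.9550/2.8036=-13.1814
k=1: u−w=-12.0080, u+w=-17.9820; √(b/2)=1.4018, √(2b)=2.8036; F=1.4018×(-12.008)=-16.8326, v=-17.9820/2.8036=-6.4140

0: F=-27.9502 v=-13.1814
1: F=-16.8326 v=-6.4140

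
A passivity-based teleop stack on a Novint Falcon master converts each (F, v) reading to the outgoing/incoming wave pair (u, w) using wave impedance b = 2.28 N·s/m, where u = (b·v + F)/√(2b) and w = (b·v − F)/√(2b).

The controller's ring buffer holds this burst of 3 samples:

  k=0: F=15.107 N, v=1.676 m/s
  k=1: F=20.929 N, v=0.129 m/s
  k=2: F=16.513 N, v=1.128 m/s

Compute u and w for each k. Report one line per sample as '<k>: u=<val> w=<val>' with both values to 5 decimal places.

k=0: b·v=2.28×1.676=3.82128; √(2b)=2.13542; u=(3.82128+15.107)/2.13542=8.86398, w=(3.82128−15.107)/2.13542=-5.28502
k=1: b·v=2.28×0.129=0.29412; √(2b)=2.13542; u=(0.29412+20.929)/2.13542=9.93864, w=(0.29412−20.929)/2.13542=-9.66317
k=2: b·v=2.28×1.128=2.57184; √(2b)=2.13542; u=(2.57184+16.513)/2.13542=8.93730, w=(2.57184−16.513)/2.13542=-6.52855

0: u=8.86398 w=-5.28502
1: u=9.93864 w=-9.66317
2: u=8.93730 w=-6.52855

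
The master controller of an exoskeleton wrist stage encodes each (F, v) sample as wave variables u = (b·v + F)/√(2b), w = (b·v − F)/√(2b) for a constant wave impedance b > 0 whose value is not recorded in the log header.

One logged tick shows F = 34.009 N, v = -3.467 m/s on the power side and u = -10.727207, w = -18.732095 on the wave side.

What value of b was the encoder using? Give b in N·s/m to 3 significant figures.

b = 36.1 N·s/m

u + w = -29.459302;  u + w = √(2b)·v, so √(2b) = -29.459302/(-3.467) = 8.497059.
b = (√(2b))²/2 = 72.200004/2 = 36.100002.
(Check via u − w = 2F/√(2b): u − w = 8.004888, 2F/√(2b) = 8.004888.)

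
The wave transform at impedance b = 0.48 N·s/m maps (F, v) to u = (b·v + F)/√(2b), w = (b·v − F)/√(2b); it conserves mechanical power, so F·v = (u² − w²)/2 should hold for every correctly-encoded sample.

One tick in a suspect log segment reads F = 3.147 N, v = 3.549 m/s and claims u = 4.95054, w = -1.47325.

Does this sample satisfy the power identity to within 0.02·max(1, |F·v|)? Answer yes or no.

yes

F·v = 3.147×3.549 = 11.16870 W.
(u² − w²)/2 = (24.50785 − 2.17047)/2 = 11.16869 W.
|Δ| = 0.00001;  2% of max(1, |F·v|) = 0.22337.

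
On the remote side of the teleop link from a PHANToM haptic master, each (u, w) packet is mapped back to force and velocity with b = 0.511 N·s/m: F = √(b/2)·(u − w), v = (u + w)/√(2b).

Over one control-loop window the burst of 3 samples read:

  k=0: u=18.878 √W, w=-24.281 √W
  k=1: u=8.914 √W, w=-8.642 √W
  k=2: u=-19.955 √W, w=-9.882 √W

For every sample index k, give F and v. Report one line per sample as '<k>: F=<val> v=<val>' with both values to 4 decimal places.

0: F=21.8156 v=-5.3445
1: F=8.8740 v=0.2691
2: F=-5.0916 v=-29.5141

k=0: u−w=43.1590, u+w=-5.4030; √(b/2)=0.5055, √(2b)=1.0109; F=0.5055×43.159=21.8156, v=-5.4030/1.0109=-5.3445
k=1: u−w=17.5560, u+w=0.2720; √(b/2)=0.5055, √(2b)=1.0109; F=0.5055×17.556=8.8740, v=0.2720/1.0109=0.2691
k=2: u−w=-10.0730, u+w=-29.8370; √(b/2)=0.5055, √(2b)=1.0109; F=0.5055×(-10.073)=-5.0916, v=-29.8370/1.0109=-29.5141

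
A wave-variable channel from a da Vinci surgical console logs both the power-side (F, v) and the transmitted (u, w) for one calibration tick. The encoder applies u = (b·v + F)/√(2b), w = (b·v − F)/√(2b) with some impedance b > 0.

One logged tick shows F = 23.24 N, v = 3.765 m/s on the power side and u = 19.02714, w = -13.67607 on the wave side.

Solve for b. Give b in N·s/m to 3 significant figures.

u + w = 5.3511;  u + w = √(2b)·v, so √(2b) = 5.3511/3.765 = 1.4213.
b = (√(2b))²/2 = 2.0200/2 = 1.0100.
(Check via u − w = 2F/√(2b): u − w = 32.7032, 2F/√(2b) = 32.7032.)

b = 1.01 N·s/m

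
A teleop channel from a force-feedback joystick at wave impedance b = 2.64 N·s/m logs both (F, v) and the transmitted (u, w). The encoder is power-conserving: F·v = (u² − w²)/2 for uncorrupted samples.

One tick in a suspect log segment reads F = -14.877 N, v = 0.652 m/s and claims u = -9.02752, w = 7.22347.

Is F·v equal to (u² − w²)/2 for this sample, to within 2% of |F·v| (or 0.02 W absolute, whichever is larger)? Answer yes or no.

F·v = (-14.877)×0.652 = -9.6998 W.
(u² − w²)/2 = (81.4961 − 52.1785)/2 = 14.6588 W.
|Δ| = 24.3586;  2% of max(1, |F·v|) = 0.1940.

no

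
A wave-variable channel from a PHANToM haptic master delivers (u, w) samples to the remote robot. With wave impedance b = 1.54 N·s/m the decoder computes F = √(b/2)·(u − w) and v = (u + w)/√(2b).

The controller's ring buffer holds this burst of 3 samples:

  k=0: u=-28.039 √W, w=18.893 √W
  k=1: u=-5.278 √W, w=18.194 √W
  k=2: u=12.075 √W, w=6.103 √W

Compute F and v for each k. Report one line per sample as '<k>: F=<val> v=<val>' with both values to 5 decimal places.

0: F=-41.18266 v=-5.21142
1: F=-20.59660 v=7.35957
2: F=5.24041 v=10.35788

k=0: u−w=-46.93200, u+w=-9.14600; √(b/2)=0.87750, √(2b)=1.75499; F=0.87750×(-46.932)=-41.18266, v=-9.14600/1.75499=-5.21142
k=1: u−w=-23.47200, u+w=12.91600; √(b/2)=0.87750, √(2b)=1.75499; F=0.87750×(-23.472)=-20.59660, v=12.91600/1.75499=7.35957
k=2: u−w=5.97200, u+w=18.17800; √(b/2)=0.87750, √(2b)=1.75499; F=0.87750×5.972=5.24041, v=18.17800/1.75499=10.35788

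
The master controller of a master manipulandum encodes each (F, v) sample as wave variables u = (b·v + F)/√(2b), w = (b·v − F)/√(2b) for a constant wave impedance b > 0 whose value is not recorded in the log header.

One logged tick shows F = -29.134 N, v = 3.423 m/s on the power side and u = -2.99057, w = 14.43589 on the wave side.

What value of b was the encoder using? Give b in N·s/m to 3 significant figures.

u + w = 11.4453;  u + w = √(2b)·v, so √(2b) = 11.4453/3.423 = 3.3437.
b = (√(2b))²/2 = 11.1800/2 = 5.5900.
(Check via u − w = 2F/√(2b): u − w = -17.4265, 2F/√(2b) = -17.4265.)

b = 5.59 N·s/m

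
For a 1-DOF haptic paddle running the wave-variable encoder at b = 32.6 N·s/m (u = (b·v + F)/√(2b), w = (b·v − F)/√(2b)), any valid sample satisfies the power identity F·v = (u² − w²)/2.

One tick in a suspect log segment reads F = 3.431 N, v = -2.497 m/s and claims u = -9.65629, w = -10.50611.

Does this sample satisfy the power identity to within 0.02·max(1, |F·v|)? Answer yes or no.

yes

F·v = 3.431×(-2.497) = -8.5672 W.
(u² − w²)/2 = (93.2439 − 110.3783)/2 = -8.5672 W.
|Δ| = 0.0000;  2% of max(1, |F·v|) = 0.1713.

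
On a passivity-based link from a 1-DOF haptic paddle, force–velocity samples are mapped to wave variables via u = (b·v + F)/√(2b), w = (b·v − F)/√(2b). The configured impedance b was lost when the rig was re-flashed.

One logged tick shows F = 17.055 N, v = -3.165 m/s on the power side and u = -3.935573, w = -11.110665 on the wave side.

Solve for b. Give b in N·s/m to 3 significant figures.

u + w = -15.046238;  u + w = √(2b)·v, so √(2b) = -15.046238/(-3.165) = 4.753946.
b = (√(2b))²/2 = 22.599999/2 = 11.300000.
(Check via u − w = 2F/√(2b): u − w = 7.175092, 2F/√(2b) = 7.175093.)

b = 11.3 N·s/m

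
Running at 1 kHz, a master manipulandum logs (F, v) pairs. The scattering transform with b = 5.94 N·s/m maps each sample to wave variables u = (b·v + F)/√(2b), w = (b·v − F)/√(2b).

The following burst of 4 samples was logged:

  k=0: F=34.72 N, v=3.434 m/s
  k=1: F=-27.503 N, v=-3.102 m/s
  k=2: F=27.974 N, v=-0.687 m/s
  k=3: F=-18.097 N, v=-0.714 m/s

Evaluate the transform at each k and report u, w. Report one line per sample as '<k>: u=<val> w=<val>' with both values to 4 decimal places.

0: u=15.9913 w=-4.1552
1: u=-13.3253 w=2.6335
2: u=6.9321 w=-9.3000
3: u=-6.4810 w=4.0200

k=0: b·v=5.94×3.434=20.3980; √(2b)=3.4467; u=(20.3980+34.72)/3.4467=15.9913, w=(20.3980−34.72)/3.4467=-4.1552
k=1: b·v=5.94×(-3.102)=-18.4259; √(2b)=3.4467; u=(-18.4259+(-27.503))/3.4467=-13.3253, w=(-18.4259−(-27.503))/3.4467=2.6335
k=2: b·v=5.94×(-0.687)=-4.0808; √(2b)=3.4467; u=(-4.0808+27.974)/3.4467=6.9321, w=(-4.0808−27.974)/3.4467=-9.3000
k=3: b·v=5.94×(-0.714)=-4.2412; √(2b)=3.4467; u=(-4.2412+(-18.097))/3.4467=-6.4810, w=(-4.2412−(-18.097))/3.4467=4.0200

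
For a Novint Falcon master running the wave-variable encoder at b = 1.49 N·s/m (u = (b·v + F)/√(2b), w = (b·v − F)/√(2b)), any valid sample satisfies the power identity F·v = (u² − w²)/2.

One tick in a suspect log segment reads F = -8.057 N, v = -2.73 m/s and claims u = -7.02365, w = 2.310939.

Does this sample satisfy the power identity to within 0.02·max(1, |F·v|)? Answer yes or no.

yes

F·v = (-8.057)×(-2.73) = 21.995610 W.
(u² − w²)/2 = (49.331659 − 5.340439)/2 = 21.995610 W.
|Δ| = 0.000000;  2% of max(1, |F·v|) = 0.439912.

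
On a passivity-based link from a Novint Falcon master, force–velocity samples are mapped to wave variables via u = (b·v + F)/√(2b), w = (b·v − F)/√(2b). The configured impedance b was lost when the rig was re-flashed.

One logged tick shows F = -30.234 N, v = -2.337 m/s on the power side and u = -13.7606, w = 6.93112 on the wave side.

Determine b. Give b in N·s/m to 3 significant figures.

u + w = -6.8295;  u + w = √(2b)·v, so √(2b) = -6.8295/(-2.337) = 2.9223.
b = (√(2b))²/2 = 8.5400/2 = 4.2700.
(Check via u − w = 2F/√(2b): u − w = -20.6917, 2F/√(2b) = -20.6917.)

b = 4.27 N·s/m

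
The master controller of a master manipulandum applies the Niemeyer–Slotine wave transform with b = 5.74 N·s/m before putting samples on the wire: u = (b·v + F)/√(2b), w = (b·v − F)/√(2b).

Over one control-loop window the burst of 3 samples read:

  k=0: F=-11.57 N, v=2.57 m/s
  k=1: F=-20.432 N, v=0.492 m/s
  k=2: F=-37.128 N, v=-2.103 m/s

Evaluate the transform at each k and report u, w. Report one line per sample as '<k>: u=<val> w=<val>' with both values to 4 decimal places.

0: u=0.9391 w=7.7686
1: u=-5.1968 w=6.8638
2: u=-14.5207 w=7.3953

k=0: b·v=5.74×2.57=14.7518; √(2b)=3.3882; u=(14.7518+(-11.57))/3.3882=0.9391, w=(14.7518−(-11.57))/3.3882=7.7686
k=1: b·v=5.74×0.492=2.8241; √(2b)=3.3882; u=(2.8241+(-20.432))/3.3882=-5.1968, w=(2.8241−(-20.432))/3.3882=6.8638
k=2: b·v=5.74×(-2.103)=-12.0712; √(2b)=3.3882; u=(-12.0712+(-37.128))/3.3882=-14.5207, w=(-12.0712−(-37.128))/3.3882=7.3953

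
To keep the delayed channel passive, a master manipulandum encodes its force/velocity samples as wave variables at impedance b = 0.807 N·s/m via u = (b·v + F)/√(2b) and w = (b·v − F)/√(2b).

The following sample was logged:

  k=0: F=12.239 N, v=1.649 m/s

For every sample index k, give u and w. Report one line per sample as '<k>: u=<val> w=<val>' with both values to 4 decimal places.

0: u=10.6812 w=-8.5863

k=0: b·v=0.807×1.649=1.3307; √(2b)=1.2704; u=(1.3307+12.239)/1.2704=10.6812, w=(1.3307−12.239)/1.2704=-8.5863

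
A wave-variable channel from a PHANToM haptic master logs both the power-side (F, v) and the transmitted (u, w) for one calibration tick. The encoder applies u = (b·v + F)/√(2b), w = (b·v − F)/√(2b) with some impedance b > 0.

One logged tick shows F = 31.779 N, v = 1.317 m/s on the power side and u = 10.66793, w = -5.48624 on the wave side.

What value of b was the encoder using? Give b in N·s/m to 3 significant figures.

b = 7.74 N·s/m

u + w = 5.18169;  u + w = √(2b)·v, so √(2b) = 5.18169/1.317 = 3.93446.
b = (√(2b))²/2 = 15.48001/2 = 7.74001.
(Check via u − w = 2F/√(2b): u − w = 16.15417, 2F/√(2b) = 16.15417.)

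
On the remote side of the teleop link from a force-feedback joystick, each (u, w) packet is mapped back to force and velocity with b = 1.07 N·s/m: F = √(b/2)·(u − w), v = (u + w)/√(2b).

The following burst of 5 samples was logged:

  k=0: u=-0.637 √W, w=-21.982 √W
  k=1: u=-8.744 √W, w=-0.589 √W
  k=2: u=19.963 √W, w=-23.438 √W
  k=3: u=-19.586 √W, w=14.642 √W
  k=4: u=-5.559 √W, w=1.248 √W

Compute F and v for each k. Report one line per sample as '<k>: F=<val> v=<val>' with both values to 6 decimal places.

0: F=15.612522 v=-15.462030
1: F=-5.964868 v=-6.379907
2: F=31.745095 v=-2.375461
3: F=-25.035624 v=-3.379649
4: F=-4.978891 v=-2.946939

k=0: u−w=21.345000, u+w=-22.619000; √(b/2)=0.731437, √(2b)=1.462874; F=0.731437×21.345=15.612522, v=-22.619000/1.462874=-15.462030
k=1: u−w=-8.155000, u+w=-9.333000; √(b/2)=0.731437, √(2b)=1.462874; F=0.731437×(-8.155)=-5.964868, v=-9.333000/1.462874=-6.379907
k=2: u−w=43.401000, u+w=-3.475000; √(b/2)=0.731437, √(2b)=1.462874; F=0.731437×43.401=31.745095, v=-3.475000/1.462874=-2.375461
k=3: u−w=-34.228000, u+w=-4.944000; √(b/2)=0.731437, √(2b)=1.462874; F=0.731437×(-34.228)=-25.035624, v=-4.944000/1.462874=-3.379649
k=4: u−w=-6.807000, u+w=-4.311000; √(b/2)=0.731437, √(2b)=1.462874; F=0.731437×(-6.807)=-4.978891, v=-4.311000/1.462874=-2.946939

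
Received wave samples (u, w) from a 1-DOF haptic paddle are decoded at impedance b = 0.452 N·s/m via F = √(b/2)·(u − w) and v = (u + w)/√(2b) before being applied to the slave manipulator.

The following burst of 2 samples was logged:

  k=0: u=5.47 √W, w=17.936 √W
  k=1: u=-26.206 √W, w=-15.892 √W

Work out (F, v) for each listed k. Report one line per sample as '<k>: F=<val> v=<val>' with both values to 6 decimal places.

0: F=-5.926269 v=24.617446
1: F=-4.903220 v=-44.276904

k=0: u−w=-12.466000, u+w=23.406000; √(b/2)=0.475395, √(2b)=0.950789; F=0.475395×(-12.466)=-5.926269, v=23.406000/0.950789=24.617446
k=1: u−w=-10.314000, u+w=-42.098000; √(b/2)=0.475395, √(2b)=0.950789; F=0.475395×(-10.314)=-4.903220, v=-42.098000/0.950789=-44.276904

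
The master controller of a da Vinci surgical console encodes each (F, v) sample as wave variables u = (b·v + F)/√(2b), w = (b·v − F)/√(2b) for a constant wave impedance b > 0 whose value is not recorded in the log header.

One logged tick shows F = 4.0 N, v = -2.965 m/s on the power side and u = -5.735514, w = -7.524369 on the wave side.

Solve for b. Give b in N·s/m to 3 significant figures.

u + w = -13.259883;  u + w = √(2b)·v, so √(2b) = -13.259883/(-2.965) = 4.472136.
b = (√(2b))²/2 = 20.000000/2 = 10.000000.
(Check via u − w = 2F/√(2b): u − w = 1.788855, 2F/√(2b) = 1.788854.)

b = 10 N·s/m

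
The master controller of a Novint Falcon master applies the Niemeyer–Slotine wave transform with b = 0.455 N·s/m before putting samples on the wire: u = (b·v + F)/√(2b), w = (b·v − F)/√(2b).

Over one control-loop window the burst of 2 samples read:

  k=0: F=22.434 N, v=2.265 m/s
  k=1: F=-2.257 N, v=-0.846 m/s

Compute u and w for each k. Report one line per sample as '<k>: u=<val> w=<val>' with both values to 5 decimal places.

0: u=24.59756 w=-22.43689
1: u=-2.76950 w=1.96246

k=0: b·v=0.455×2.265=1.03058; √(2b)=0.95394; u=(1.03058+22.434)/0.95394=24.59756, w=(1.03058−22.434)/0.95394=-22.43689
k=1: b·v=0.455×(-0.846)=-0.38493; √(2b)=0.95394; u=(-0.38493+(-2.257))/0.95394=-2.76950, w=(-0.38493−(-2.257))/0.95394=1.96246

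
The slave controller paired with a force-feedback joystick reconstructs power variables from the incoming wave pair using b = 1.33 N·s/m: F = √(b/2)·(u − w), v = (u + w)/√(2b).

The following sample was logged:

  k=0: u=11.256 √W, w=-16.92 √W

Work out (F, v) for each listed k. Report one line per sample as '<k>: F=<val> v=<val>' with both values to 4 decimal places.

k=0: u−w=28.1760, u+w=-5.6640; √(b/2)=0.8155, √(2b)=1.6310; F=0.8155×28.176=22.9768, v=-5.6640/1.6310=-3.4728

0: F=22.9768 v=-3.4728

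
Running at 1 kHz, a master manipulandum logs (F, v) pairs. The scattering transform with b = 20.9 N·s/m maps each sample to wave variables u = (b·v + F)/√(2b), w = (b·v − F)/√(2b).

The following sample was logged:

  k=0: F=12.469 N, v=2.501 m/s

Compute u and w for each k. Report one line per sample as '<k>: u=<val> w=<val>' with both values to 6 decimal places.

k=0: b·v=20.9×2.501=52.270900; √(2b)=6.465292; u=(52.270900+12.469)/6.465292=10.013453, w=(52.270900−12.469)/6.465292=6.156242

0: u=10.013453 w=6.156242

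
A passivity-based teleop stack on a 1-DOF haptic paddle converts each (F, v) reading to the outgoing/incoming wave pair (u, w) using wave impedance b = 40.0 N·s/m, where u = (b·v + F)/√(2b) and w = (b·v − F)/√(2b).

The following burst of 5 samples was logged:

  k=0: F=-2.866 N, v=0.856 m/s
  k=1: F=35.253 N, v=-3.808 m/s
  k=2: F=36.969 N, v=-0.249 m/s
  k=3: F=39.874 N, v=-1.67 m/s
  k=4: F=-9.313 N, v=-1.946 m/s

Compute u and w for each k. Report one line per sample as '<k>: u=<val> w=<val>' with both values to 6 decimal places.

k=0: b·v=40.0×0.856=34.240000; √(2b)=8.944272; u=(34.240000+(-2.866))/8.944272=3.507720, w=(34.240000−(-2.866))/8.944272=4.148577
k=1: b·v=40.0×(-3.808)=-152.320000; √(2b)=8.944272; u=(-152.320000+35.253)/8.944272=-13.088488, w=(-152.320000−35.253)/8.944272=-20.971299
k=2: b·v=40.0×(-0.249)=-9.960000; √(2b)=8.944272; u=(-9.960000+36.969)/8.944272=3.019698, w=(-9.960000−36.969)/8.944272=-5.246822
k=3: b·v=40.0×(-1.67)=-66.800000; √(2b)=8.944272; u=(-66.800000+39.874)/8.944272=-3.010418, w=(-66.800000−39.874)/8.944272=-11.926516
k=4: b·v=40.0×(-1.946)=-77.840000; √(2b)=8.944272; u=(-77.840000+(-9.313))/8.944272=-9.744002, w=(-77.840000−(-9.313))/8.944272=-7.661552

0: u=3.507720 w=4.148577
1: u=-13.088488 w=-20.971299
2: u=3.019698 w=-5.246822
3: u=-3.010418 w=-11.926516
4: u=-9.744002 w=-7.661552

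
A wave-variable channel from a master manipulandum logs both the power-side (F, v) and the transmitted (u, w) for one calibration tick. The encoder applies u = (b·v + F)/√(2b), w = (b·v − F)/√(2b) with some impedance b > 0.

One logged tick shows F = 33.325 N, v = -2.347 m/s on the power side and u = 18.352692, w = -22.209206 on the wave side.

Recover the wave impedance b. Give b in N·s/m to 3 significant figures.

b = 1.35 N·s/m

u + w = -3.856514;  u + w = √(2b)·v, so √(2b) = -3.856514/(-2.347) = 1.643167.
b = (√(2b))²/2 = 2.699999/2 = 1.350000.
(Check via u − w = 2F/√(2b): u − w = 40.561898, 2F/√(2b) = 40.561904.)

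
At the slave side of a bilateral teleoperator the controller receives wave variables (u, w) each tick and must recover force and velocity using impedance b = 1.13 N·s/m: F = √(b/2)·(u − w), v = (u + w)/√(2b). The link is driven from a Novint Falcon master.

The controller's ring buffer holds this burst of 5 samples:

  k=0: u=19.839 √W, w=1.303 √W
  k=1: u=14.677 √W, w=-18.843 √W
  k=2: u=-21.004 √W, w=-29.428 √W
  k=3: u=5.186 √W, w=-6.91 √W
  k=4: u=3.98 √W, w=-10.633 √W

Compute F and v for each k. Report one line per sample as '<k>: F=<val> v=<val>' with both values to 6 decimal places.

0: F=13.932859 v=14.063449
1: F=25.195805 v=-2.771182
2: F=6.332024 v=-33.546867
3: F=9.092138 v=-1.146788
4: F=10.984078 v=-4.425510

k=0: u−w=18.536000, u+w=21.142000; √(b/2)=0.751665, √(2b)=1.503330; F=0.751665×18.536=13.932859, v=21.142000/1.503330=14.063449
k=1: u−w=33.520000, u+w=-4.166000; √(b/2)=0.751665, √(2b)=1.503330; F=0.751665×33.52=25.195805, v=-4.166000/1.503330=-2.771182
k=2: u−w=8.424000, u+w=-50.432000; √(b/2)=0.751665, √(2b)=1.503330; F=0.751665×8.424=6.332024, v=-50.432000/1.503330=-33.546867
k=3: u−w=12.096000, u+w=-1.724000; √(b/2)=0.751665, √(2b)=1.503330; F=0.751665×12.096=9.092138, v=-1.724000/1.503330=-1.146788
k=4: u−w=14.613000, u+w=-6.653000; √(b/2)=0.751665, √(2b)=1.503330; F=0.751665×14.613=10.984078, v=-6.653000/1.503330=-4.425510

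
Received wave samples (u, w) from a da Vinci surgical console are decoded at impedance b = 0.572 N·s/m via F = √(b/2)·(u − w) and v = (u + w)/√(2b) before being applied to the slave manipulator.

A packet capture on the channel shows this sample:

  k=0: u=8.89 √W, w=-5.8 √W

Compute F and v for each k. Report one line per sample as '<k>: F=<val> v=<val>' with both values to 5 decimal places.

0: F=7.85606 v=2.88899

k=0: u−w=14.69000, u+w=3.09000; √(b/2)=0.53479, √(2b)=1.06958; F=0.53479×14.69=7.85606, v=3.09000/1.06958=2.88899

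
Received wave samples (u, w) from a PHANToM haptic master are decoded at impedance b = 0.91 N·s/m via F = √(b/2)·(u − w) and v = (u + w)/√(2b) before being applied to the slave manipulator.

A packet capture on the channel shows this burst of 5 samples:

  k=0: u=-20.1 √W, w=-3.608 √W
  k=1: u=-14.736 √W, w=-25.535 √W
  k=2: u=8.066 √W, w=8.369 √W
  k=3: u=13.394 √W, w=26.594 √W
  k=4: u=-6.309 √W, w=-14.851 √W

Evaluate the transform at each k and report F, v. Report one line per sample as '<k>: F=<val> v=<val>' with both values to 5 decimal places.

k=0: u−w=-16.49200, u+w=-23.70800; √(b/2)=0.67454, √(2b)=1.34907; F=0.67454×(-16.492)=-11.12446, v=-23.70800/1.34907=-17.57354
k=1: u−w=10.79900, u+w=-40.27100; √(b/2)=0.67454, √(2b)=1.34907; F=0.67454×10.799=7.28432, v=-40.27100/1.34907=-29.85085
k=2: u−w=-0.30300, u+w=16.43500; √(b/2)=0.67454, √(2b)=1.34907; F=0.67454×(-0.303)=-0.20438, v=16.43500/1.34907=12.18243
k=3: u−w=-13.20000, u+w=39.98800; √(b/2)=0.67454, √(2b)=1.34907; F=0.67454×(-13.2)=-8.90389, v=39.98800/1.34907=29.64108
k=4: u−w=8.54200, u+w=-21.16000; √(b/2)=0.67454, √(2b)=1.34907; F=0.67454×8.542=5.76189, v=-21.16000/1.34907=-15.68484

0: F=-11.12446 v=-17.57354
1: F=7.28432 v=-29.85085
2: F=-0.20438 v=12.18243
3: F=-8.90389 v=29.64108
4: F=5.76189 v=-15.68484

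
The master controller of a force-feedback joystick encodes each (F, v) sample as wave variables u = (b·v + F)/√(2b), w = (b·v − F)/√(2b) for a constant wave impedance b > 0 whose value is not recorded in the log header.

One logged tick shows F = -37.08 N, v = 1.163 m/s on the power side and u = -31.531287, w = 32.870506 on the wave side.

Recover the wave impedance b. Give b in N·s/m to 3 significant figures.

u + w = 1.339219;  u + w = √(2b)·v, so √(2b) = 1.339219/1.163 = 1.151521.
b = (√(2b))²/2 = 1.326001/2 = 0.663000.
(Check via u − w = 2F/√(2b): u − w = -64.401793, 2F/√(2b) = -64.401774.)

b = 0.663 N·s/m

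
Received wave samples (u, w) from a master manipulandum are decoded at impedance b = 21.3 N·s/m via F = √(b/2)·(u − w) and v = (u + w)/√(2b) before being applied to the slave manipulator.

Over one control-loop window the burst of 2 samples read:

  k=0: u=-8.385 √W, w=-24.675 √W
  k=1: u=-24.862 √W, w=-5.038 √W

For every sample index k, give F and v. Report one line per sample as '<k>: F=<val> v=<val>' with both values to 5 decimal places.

0: F=53.16134 v=-5.06522
1: F=-64.69431 v=-4.58106

k=0: u−w=16.29000, u+w=-33.06000; √(b/2)=3.26343, √(2b)=6.52687; F=3.26343×16.29=53.16134, v=-33.06000/6.52687=-5.06522
k=1: u−w=-19.82400, u+w=-29.90000; √(b/2)=3.26343, √(2b)=6.52687; F=3.26343×(-19.824)=-64.69431, v=-29.90000/6.52687=-4.58106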